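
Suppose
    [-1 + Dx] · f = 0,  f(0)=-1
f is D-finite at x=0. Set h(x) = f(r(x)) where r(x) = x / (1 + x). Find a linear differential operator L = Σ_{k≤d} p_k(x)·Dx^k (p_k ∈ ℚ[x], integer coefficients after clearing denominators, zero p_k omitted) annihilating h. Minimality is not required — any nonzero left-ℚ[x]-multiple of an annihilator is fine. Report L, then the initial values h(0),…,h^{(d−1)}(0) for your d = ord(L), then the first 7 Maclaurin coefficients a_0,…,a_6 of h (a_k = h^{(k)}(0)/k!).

L = -1 + (1 + 2·x + x^2)·Dx  (order 1).
h: a_k = -1, -1, 1/2, -1/6, -1/24, 19/120, -151/720, …
ICs: h(0) = -1.

f: a_k = -1, -1, -1/2, -1/6, -1/24, -1/120, -1/720, …
Change of var in L_f (x↦r) gives L₀.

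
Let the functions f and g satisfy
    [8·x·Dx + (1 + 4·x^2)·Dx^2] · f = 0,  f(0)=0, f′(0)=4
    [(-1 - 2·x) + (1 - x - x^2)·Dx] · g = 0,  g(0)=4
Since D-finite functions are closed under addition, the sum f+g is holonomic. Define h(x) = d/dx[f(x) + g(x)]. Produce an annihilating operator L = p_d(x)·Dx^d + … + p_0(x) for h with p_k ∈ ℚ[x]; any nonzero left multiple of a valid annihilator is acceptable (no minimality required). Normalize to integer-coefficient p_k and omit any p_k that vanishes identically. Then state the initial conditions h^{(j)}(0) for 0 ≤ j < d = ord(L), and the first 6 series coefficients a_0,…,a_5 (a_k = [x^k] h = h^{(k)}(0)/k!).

f: a_k = 0, 4, 0, -16/3, 0, 64/5, …
g: a_k = 4, 4, 8, 12, 20, 32, …
Sum ⇒ L₀ = lclm(L_f,L_g) in ℚ(x)⟨Dx⟩.
Derive L from L₀ (diff closure).
L = (16 - 64·x - 400·x^2 - 576·x^3 - 696·x^4 - 96·x^6) + (-13 - 24·x - 22·x^2 - 204·x^3 - 548·x^4 - 488·x^5 - 48·x^6 - 96·x^7)·Dx + (2 + 5·x + 14·x^2 - 2·x^3 + 13·x^4 - 92·x^5 - 48·x^6 - 16·x^7 - 16·x^8)·Dx^2  (order 2).
h: a_k = 8, 16, 20, 80, 224, 312, …
ICs: h(0) = 8, h′(0) = 16.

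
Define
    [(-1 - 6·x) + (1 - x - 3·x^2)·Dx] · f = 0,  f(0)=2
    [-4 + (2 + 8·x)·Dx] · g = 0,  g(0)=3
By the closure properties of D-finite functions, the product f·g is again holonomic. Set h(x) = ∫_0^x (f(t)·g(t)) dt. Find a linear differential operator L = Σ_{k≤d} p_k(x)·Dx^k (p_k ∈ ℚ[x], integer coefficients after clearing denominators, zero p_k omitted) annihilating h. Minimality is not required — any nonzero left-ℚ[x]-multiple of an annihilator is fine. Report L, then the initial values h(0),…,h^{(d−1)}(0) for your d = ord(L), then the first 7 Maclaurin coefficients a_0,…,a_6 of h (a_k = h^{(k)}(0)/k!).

L = (3 + 8·x + 18·x^2)·Dx + (-1 - 3·x + 7·x^2 + 12·x^3)·Dx^2  (order 2).
h: a_k = 0, 6, 9, 8, 51/2, 114/5, 98, …
ICs: h(0) = 0, h′(0) = 6.

f: a_k = 2, 2, 8, 14, 38, 80, 194, …
g: a_k = 3, 6, -6, 12, -30, 84, -252, …
Sym-product of L_f,L_g gives L₀ (≤ ord 1).
h=∫h₀ ⇒ L = L₀·Dx.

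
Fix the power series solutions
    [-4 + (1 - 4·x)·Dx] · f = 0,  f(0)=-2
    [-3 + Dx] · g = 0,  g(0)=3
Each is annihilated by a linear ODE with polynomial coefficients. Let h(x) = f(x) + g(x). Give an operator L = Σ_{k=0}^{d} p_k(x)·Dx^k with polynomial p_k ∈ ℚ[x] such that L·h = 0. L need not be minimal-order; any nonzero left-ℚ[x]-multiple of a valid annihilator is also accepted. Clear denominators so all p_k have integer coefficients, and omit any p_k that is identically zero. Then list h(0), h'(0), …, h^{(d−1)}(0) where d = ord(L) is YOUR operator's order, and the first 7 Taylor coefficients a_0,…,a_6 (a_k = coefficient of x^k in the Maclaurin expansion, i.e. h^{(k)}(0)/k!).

f: a_k = -2, -8, -32, -128, -512, -2048, -8192, …
g: a_k = 3, 9, 27/2, 27/2, 81/8, 243/40, 243/80, …
L₀ := lclm(L_f,L_g); ord L₀ ≤ 1+1.
L = (-60 - 144·x) + (23 + 72·x - 144·x^2)·Dx + (-1 - 8·x + 48·x^2)·Dx^2  (order 2).
h: a_k = 1, 1, -37/2, -229/2, -4015/8, -81677/40, -655117/80, …
ICs: h(0) = 1, h′(0) = 1.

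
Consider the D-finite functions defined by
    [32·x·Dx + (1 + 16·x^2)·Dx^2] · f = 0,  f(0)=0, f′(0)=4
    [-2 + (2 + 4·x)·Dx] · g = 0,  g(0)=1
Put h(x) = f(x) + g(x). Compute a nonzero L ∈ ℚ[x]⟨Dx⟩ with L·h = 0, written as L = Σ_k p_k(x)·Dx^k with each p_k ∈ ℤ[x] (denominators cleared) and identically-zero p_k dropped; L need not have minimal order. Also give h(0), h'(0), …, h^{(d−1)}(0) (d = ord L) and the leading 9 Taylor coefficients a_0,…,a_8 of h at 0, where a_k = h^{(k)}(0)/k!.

f: a_k = 0, 4, 0, -64/3, 0, 1024/5, 0, -16384/7, 0, …
g: a_k = 1, 1, -1/2, 1/2, -5/8, 7/8, -21/16, 33/16, -429/128, …
h₀=f+g: left-lcm gives L₀, ord ≤ 3.
L = (-32 - 160·x + 1536·x^2 + 1536·x^3)·Dx + (-35 - 128·x + 1312·x^2 + 6144·x^3 + 5376·x^4)·Dx^2 + (-1 + 30·x + 96·x^2 + 576·x^3 + 1792·x^4 + 1536·x^5)·Dx^3  (order 3).
h: a_k = 1, 5, -1/2, -125/6, -5/8, 8227/40, -21/16, -261913/112, -429/128, …
ICs: h(0) = 1, h′(0) = 5, h′′(0) = -1.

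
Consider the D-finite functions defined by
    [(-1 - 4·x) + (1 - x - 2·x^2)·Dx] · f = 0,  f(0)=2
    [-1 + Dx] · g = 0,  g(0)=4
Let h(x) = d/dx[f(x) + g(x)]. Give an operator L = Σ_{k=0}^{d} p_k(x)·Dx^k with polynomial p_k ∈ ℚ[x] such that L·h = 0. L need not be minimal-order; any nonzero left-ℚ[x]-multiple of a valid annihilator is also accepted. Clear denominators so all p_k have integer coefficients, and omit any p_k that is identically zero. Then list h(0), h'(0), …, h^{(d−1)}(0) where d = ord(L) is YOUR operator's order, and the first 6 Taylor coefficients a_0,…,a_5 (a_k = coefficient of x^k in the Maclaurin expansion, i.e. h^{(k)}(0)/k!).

L = (24 + 138·x + 144·x^2 + 240·x^3 + 48·x^4) + (-29 - 142·x - 155·x^2 - 200·x^3 + 20·x^4 + 16·x^5)·Dx + (5 + 4·x + 11·x^2 - 40·x^3 - 68·x^4 - 16·x^5)·Dx^2  (order 2).
h: a_k = 6, 16, 32, 266/3, 1261/6, 15481/30, …
ICs: h(0) = 6, h′(0) = 16.

f: a_k = 2, 2, 6, 10, 22, 42, …
g: a_k = 4, 4, 2, 2/3, 1/6, 1/30, …
Sum ⇒ L₀ = lclm(L_f,L_g) in ℚ(x)⟨Dx⟩.
Differentiate: ansatz ord ≤ ord L₀ ⇒ L.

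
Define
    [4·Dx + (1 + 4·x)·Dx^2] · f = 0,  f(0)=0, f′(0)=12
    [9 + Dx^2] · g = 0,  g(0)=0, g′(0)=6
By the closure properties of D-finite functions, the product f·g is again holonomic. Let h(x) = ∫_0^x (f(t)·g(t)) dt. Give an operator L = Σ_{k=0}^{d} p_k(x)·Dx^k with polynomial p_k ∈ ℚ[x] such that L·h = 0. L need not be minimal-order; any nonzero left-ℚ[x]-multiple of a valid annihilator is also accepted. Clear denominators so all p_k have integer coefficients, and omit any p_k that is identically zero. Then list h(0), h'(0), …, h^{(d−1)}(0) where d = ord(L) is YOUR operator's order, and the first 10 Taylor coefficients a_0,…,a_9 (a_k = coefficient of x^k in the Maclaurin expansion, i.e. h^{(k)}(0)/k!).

f: a_k = 0, 12, -24, 64, -192, 3072/5, -2048, 49152/7, -24576, 262144/3, …
g: a_k = 0, 6, 0, -9, 0, 81/20, 0, -243/280, 0, 243/2240, …
L₀ := L_f ⊗_s L_g (sym. prod.), ord ≤ 4.
∫: right-multiply L₀ by Dx.
L = (-2043 - 1296·x + 44064·x^2 + 186624·x^3 + 186624·x^4)·Dx + (72 + 5472·x + 31104·x^2 + 41472·x^3)·Dx^2 + (-182 + 864·x + 12096·x^2 + 41472·x^3 + 41472·x^4)·Dx^3 + (8 + 608·x + 3456·x^2 + 4608·x^3)·Dx^4 + (5 + 112·x + 800·x^2 + 2304·x^3 + 2304·x^4)·Dx^5  (order 5).
h: a_k = 0, 0, 0, 24, -36, 276/5, -156, 3159/7, -26643/20, 286607/70, …
ICs: h(0) = 0, h′(0) = 0, h′′(0) = 0, h′′′(0) = 144, h′′′′(0) = -864.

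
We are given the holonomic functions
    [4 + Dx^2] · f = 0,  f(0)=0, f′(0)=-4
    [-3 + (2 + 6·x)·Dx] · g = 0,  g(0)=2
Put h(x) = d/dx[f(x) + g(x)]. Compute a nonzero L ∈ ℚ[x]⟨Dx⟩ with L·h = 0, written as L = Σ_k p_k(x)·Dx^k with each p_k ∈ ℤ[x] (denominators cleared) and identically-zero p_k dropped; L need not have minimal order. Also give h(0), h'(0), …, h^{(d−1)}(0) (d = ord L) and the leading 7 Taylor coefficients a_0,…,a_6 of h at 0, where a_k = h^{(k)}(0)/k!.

L = (-1812 - 1152·x - 1728·x^2) + (-344 - 1800·x - 3456·x^2 - 3456·x^3)·Dx + (-453 - 288·x - 432·x^2)·Dx^2 + (-86 - 450·x - 864·x^2 - 864·x^3)·Dx^3  (order 3).
h: a_k = -1, -9/2, 145/8, -405/16, 24491/384, -45927/256, 22750249/46080, …
ICs: h(0) = -1, h′(0) = -9/2, h′′(0) = 145/4.

f: a_k = 0, -4, 0, 8/3, 0, -8/15, 0, …
g: a_k = 2, 3, -9/4, 27/8, -405/64, 1701/128, -15309/512, …
Sum ⇒ L₀ = lclm(L_f,L_g) in ℚ(x)⟨Dx⟩.
Differentiate: ansatz ord ≤ ord L₀ ⇒ L.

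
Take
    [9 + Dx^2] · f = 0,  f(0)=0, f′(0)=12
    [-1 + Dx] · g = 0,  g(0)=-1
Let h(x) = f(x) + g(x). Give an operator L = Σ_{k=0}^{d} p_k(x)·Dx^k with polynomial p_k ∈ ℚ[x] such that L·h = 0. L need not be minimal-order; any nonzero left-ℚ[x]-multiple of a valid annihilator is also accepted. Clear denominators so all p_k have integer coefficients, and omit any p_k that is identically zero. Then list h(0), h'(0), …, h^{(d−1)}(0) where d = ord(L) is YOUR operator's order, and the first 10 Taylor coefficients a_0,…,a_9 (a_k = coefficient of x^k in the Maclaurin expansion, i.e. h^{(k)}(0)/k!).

f: a_k = 0, 12, 0, -18, 0, 81/10, 0, -243/140, 0, 243/1120, …
g: a_k = -1, -1, -1/2, -1/6, -1/24, -1/120, -1/720, -1/5040, -1/40320, -1/362880, …
Weyl lclm of L_f,L_g ⇒ L₀ (ord ≤ 3).
L = -9 + 9·Dx - Dx^2 + Dx^3  (order 3).
h: a_k = -1, 11, -1/2, -109/6, -1/24, 971/120, -1/720, -8749/5040, -1/40320, 78731/362880, …
ICs: h(0) = -1, h′(0) = 11, h′′(0) = -1.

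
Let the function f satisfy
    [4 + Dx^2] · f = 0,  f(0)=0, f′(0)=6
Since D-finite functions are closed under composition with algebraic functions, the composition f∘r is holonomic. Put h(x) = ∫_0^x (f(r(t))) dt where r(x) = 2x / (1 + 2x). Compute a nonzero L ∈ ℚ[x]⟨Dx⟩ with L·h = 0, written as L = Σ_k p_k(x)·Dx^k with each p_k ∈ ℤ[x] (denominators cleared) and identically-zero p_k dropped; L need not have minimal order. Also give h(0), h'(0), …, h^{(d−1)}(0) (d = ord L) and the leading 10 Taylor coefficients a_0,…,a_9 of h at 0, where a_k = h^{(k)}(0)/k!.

f: a_k = 0, 6, 0, -4, 0, 4/5, 0, -8/105, 0, 4/945, …
L₀ from L_f via x↦r, Dx↦r'^{-1}Dx.
Integrate: L := L₀·Dx.
L = 16·Dx + (4 + 24·x + 48·x^2 + 32·x^3)·Dx^2 + (1 + 8·x + 24·x^2 + 32·x^3 + 16·x^4)·Dx^3  (order 3).
h: a_k = 0, 0, 6, -8, 4, 96/5, -1376/15, 1920/7, -70688/105, 194048/135, …
ICs: h(0) = 0, h′(0) = 0, h′′(0) = 12.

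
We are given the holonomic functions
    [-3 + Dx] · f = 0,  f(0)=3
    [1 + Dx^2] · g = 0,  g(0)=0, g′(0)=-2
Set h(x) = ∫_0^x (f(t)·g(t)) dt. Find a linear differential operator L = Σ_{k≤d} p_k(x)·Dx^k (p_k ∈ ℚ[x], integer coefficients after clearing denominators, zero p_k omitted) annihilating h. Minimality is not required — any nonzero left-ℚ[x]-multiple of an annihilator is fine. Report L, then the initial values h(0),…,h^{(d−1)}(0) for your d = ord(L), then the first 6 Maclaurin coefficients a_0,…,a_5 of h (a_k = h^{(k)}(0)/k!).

f: a_k = 3, 9, 27/2, 27/2, 81/8, 243/40, …
g: a_k = 0, -2, 0, 1/3, 0, -1/60, …
Sym-product of L_f,L_g gives L₀ (≤ ord 2).
h=∫h₀ ⇒ L = L₀·Dx.
L = 10·Dx - 6·Dx^2 + Dx^3  (order 3).
h: a_k = 0, 0, -3, -6, -13/2, -24/5, …
ICs: h(0) = 0, h′(0) = 0, h′′(0) = -6.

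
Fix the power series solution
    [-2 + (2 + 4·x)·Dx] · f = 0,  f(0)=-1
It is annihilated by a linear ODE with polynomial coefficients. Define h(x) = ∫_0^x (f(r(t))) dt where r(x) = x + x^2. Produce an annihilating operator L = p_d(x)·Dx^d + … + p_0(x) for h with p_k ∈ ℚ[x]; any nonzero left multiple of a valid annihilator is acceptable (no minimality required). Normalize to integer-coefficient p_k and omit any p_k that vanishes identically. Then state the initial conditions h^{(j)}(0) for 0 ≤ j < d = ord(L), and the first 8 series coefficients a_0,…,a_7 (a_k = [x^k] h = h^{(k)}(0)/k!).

L = (-1 - 2·x)·Dx + (1 + 2·x + 2·x^2)·Dx^2  (order 2).
h: a_k = 0, -1, -1/2, -1/6, 1/8, -3/40, 1/48, 3/112, …
ICs: h(0) = 0, h′(0) = -1.

f: a_k = -1, -1, 1/2, -1/2, 5/8, -7/8, 21/16, -33/16, …
f∘r: x↦r, Dx↦Dx/r' in L_f ⇒ L₀.
h=∫₀ˣh₀: take L = L₀·Dx.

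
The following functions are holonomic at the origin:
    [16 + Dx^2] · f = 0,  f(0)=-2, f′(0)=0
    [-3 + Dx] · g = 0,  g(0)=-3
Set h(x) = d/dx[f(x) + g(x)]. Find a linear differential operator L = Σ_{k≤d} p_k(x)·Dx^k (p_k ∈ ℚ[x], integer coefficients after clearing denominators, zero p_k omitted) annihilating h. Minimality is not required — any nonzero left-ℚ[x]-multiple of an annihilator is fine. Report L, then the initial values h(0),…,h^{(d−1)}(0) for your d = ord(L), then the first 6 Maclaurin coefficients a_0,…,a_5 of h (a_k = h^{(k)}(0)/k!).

L = 48 - 16·Dx + 3·Dx^2 - Dx^3  (order 3).
h: a_k = -9, 5, -81/2, -755/6, -243/8, 1201/24, …
ICs: h(0) = -9, h′(0) = 5, h′′(0) = -81.

f: a_k = -2, 0, 16, 0, -64/3, 0, …
g: a_k = -3, -9, -27/2, -27/2, -81/8, -243/40, …
L₀ := lclm(L_f,L_g); ord L₀ ≤ 2+1.
Derive L from L₀ (diff closure).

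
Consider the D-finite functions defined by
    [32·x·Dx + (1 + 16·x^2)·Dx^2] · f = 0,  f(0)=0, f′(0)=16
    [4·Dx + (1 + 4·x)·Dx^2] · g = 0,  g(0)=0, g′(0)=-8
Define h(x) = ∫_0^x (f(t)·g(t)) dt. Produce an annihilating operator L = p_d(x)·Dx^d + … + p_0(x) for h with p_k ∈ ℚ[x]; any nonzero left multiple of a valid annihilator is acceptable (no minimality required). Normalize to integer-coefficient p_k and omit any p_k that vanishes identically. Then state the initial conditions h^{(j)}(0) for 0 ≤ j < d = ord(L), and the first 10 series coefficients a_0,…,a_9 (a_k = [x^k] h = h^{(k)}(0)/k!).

L = (1536 + 11264·x + 81920·x^2 + 638976·x^3 + 1966080·x^4 + 3407872·x^5 + 4194304·x^7)·Dx^2 + (288 + 7936·x + 78848·x^2 + 495616·x^3 + 2228224·x^4 + 6094848·x^5 + 9175040·x^6 + 3145728·x^7 + 14680064·x^8)·Dx^3 + (48 + 1024·x + 12288·x^2 + 79872·x^3 + 368640·x^4 + 1277952·x^5 + 3145728·x^6 + 4718592·x^7 + 3145728·x^8 + 8388608·x^9)·Dx^4 + (5 + 72·x + 592·x^2 + 3584·x^3 + 16896·x^4 + 61440·x^5 + 172032·x^6 + 393216·x^7 + 589824·x^8 + 524288·x^9 + 1048576·x^10)·Dx^5  (order 5).
h: a_k = 0, 0, 0, -128/3, 64, 0, 1024/9, -425984/315, 45056/15, 0, …
ICs: h(0) = 0, h′(0) = 0, h′′(0) = 0, h′′′(0) = -256, h′′′′(0) = 1536.

f: a_k = 0, 16, 0, -256/3, 0, 4096/5, 0, -65536/7, 0, 1048576/9, …
g: a_k = 0, -8, 16, -128/3, 128, -2048/5, 4096/3, -32768/7, 16384, -524288/9, …
L₀ := L_f ⊗_s L_g (sym. prod.), ord ≤ 4.
h=∫₀ˣh₀: take L = L₀·Dx.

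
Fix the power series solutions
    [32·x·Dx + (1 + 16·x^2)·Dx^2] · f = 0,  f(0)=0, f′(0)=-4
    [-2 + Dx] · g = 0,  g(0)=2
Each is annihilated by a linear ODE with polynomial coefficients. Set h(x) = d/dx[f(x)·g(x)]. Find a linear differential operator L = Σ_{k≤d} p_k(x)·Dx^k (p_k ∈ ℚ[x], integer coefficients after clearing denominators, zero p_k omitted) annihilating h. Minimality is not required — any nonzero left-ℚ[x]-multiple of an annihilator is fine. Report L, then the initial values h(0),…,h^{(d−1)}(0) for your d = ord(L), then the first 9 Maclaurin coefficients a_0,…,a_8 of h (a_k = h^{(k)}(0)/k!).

f: a_k = 0, -4, 0, 64/3, 0, -1024/5, 0, 16384/7, 0, …
g: a_k = 2, 4, 4, 8/3, 4/3, 8/15, 8/45, 16/315, 4/315, …
Sym-product of L_f,L_g gives L₀ (≤ ord 2).
Derive L from L₀ (diff closure).
L = (-28 - 128·x + 1664·x^2 - 2048·x^3 + 1024·x^4) + (12 + 96·x - 896·x^2 + 1536·x^3 - 1024·x^4)·Dx + (1 - 16·x + 32·x^2 - 256·x^3 + 256·x^4)·Dx^2  (order 2).
h: a_k = -8, -32, 80, 896/3, -1648, -13760/3, 408416/15, 22244864/315, -46457392/105, …
ICs: h(0) = -8, h′(0) = -32.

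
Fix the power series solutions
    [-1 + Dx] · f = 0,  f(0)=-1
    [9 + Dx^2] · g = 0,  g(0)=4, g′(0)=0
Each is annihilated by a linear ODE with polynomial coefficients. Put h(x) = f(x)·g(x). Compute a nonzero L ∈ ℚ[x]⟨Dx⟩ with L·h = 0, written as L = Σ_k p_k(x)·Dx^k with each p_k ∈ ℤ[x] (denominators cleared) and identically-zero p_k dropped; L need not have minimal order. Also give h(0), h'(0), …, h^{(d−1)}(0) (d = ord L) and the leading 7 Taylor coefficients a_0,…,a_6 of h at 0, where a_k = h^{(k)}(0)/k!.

L = 10 - 2·Dx + Dx^2  (order 2).
h: a_k = -4, -4, 16, 52/3, -14/3, -158/15, -88/45, …
ICs: h(0) = -4, h′(0) = -4.

f: a_k = -1, -1, -1/2, -1/6, -1/24, -1/120, -1/720, …
g: a_k = 4, 0, -18, 0, 27/2, 0, -81/20, …
L₀ := L_f ⊗_s L_g (sym. prod.), ord ≤ 2.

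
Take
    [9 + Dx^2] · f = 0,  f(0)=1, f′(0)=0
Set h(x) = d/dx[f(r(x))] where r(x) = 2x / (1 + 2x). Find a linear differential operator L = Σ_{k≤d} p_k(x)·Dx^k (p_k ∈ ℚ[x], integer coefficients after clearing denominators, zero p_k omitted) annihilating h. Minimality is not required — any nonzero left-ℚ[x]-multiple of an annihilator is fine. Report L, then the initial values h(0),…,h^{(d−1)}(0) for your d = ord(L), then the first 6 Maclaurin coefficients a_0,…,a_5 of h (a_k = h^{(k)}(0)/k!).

f: a_k = 1, 0, -9/2, 0, 27/8, 0, …
h₀=f(r): pull back L_f along r ⇒ L₀.
h₀' ⇒ L via d/dx closure of L₀.
L = (60 + 96·x + 96·x^2) + (12 + 72·x + 144·x^2 + 96·x^3)·Dx + (1 + 8·x + 24·x^2 + 32·x^3 + 16·x^4)·Dx^2  (order 2).
h: a_k = 0, -36, 216, -648, 720, 19656/5, …
ICs: h(0) = 0, h′(0) = -36.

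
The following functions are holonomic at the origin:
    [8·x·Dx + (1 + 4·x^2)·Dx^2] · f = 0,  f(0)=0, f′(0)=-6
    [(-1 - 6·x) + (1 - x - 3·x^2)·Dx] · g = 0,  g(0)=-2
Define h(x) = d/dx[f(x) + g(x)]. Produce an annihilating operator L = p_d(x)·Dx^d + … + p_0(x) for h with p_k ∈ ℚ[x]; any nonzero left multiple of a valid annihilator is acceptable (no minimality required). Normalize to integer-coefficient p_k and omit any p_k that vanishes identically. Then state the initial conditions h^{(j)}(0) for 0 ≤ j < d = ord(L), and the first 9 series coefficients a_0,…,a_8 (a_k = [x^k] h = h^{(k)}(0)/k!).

L = (32 - 128·x - 1488·x^2 - 2880·x^3 - 8424·x^4 - 2592·x^6) + (-25 - 160·x - 214·x^2 - 1188·x^3 - 2628·x^4 - 6264·x^5 - 432·x^6 - 2592·x^7)·Dx + (4 + 9·x + 54·x^2 - 66·x^3 - x^4 - 444·x^5 - 720·x^6 - 144·x^7 - 432·x^8)·Dx^2  (order 2).
h: a_k = -8, -16, -18, -152, -496, -1164, -2654, -8128, -22398, …
ICs: h(0) = -8, h′(0) = -16.

f: a_k = 0, -6, 0, 8, 0, -96/5, 0, 384/7, 0, …
g: a_k = -2, -2, -8, -14, -38, -80, -194, -434, -1016, …
L₀ := lclm(L_f,L_g); ord L₀ ≤ 2+1.
Differentiate: ansatz ord ≤ ord L₀ ⇒ L.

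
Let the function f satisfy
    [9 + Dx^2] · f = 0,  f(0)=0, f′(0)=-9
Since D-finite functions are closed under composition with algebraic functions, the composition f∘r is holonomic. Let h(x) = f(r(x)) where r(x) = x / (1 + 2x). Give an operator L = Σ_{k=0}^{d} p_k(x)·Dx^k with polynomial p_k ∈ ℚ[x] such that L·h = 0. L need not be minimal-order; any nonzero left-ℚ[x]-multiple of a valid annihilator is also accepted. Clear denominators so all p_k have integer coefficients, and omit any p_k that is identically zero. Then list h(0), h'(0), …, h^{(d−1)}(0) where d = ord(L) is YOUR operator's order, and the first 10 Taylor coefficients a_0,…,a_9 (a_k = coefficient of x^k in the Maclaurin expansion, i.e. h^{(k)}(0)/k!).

L = 9 + (4 + 24·x + 48·x^2 + 32·x^3)·Dx + (1 + 8·x + 24·x^2 + 32·x^3 + 16·x^4)·Dx^2  (order 2).
h: a_k = 0, -9, 18, -45/2, -9, 6957/40, -2925/4, 1288449/560, -249489/40, 13645755/896, …
ICs: h(0) = 0, h′(0) = -9.

f: a_k = 0, -9, 0, 27/2, 0, -243/40, 0, 729/560, 0, -729/4480, …
f∘r: x↦r, Dx↦Dx/r' in L_f ⇒ L₀.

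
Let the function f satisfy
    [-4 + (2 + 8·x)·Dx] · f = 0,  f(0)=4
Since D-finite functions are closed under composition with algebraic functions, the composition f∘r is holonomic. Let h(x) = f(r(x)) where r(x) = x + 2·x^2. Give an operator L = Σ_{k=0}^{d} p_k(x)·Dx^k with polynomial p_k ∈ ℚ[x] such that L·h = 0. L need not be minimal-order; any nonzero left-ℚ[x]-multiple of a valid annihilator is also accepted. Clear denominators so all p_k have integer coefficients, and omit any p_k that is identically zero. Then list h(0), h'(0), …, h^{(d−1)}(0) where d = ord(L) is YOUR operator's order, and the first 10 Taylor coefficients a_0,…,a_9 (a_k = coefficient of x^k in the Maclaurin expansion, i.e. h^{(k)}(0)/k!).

f: a_k = 4, 8, -8, 16, -40, 112, -336, 1056, -3432, 11440, …
L₀ from L_f via x↦r, Dx↦r'^{-1}Dx.
L = (-2 - 8·x) + (1 + 4·x + 8·x^2)·Dx  (order 1).
h: a_k = 4, 8, 8, -16, 24, -16, -48, 224, -488, 432, …
ICs: h(0) = 4.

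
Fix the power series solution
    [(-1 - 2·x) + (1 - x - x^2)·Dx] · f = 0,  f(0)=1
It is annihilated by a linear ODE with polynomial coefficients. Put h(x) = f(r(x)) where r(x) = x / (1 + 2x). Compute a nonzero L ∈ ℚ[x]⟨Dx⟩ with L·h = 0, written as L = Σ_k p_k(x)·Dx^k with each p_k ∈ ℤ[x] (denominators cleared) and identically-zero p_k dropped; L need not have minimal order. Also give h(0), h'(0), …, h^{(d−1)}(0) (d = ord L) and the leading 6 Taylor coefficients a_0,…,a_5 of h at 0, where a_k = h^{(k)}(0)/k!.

L = (-1 - 4·x) + (1 + 5·x + 7·x^2 + 2·x^3)·Dx  (order 1).
h: a_k = 1, 1, 0, -1, 3, -8, …
ICs: h(0) = 1.

f: a_k = 1, 1, 2, 3, 5, 8, …
Change of var in L_f (x↦r) gives L₀.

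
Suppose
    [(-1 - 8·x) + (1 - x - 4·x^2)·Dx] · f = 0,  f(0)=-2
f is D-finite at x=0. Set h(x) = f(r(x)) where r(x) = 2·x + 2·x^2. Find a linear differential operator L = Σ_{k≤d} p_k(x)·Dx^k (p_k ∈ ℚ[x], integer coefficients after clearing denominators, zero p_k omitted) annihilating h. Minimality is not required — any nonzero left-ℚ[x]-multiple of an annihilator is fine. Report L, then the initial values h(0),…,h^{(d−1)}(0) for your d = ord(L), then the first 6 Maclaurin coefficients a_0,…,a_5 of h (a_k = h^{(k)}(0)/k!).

L = (2 + 36·x + 96·x^2 + 64·x^3) + (-1 + 2·x + 18·x^2 + 32·x^3 + 16·x^4)·Dx  (order 1).
h: a_k = -2, -4, -44, -224, -1400, -8304, …
ICs: h(0) = -2.

f: a_k = -2, -2, -10, -18, -58, -130, …
f∘r: x↦r, Dx↦Dx/r' in L_f ⇒ L₀.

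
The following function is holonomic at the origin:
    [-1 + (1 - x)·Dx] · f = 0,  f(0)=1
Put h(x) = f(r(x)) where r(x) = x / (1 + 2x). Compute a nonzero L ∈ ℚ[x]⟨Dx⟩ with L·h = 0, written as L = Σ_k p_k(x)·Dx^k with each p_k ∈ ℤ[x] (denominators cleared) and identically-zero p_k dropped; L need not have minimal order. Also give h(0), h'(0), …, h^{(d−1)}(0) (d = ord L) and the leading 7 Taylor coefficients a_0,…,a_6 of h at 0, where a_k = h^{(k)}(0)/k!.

L = -1 + (1 + 3·x + 2·x^2)·Dx  (order 1).
h: a_k = 1, 1, -1, 1, -1, 1, -1, …
ICs: h(0) = 1.

f: a_k = 1, 1, 1, 1, 1, 1, 1, …
Substitute x→r, Dx→(1/r')Dx; clear ⇒ L₀.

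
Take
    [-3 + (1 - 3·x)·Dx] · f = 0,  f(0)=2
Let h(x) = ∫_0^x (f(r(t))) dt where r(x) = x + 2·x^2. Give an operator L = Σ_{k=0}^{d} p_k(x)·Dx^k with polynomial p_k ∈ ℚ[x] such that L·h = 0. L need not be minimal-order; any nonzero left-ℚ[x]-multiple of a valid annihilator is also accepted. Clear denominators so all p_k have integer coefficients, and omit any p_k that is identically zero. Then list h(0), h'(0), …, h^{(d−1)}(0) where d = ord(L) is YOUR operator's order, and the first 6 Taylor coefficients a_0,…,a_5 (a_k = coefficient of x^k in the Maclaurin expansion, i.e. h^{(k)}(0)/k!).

f: a_k = 2, 6, 18, 54, 162, 486, …
L₀ from L_f via x↦r, Dx↦r'^{-1}Dx.
∫: right-multiply L₀ by Dx.
L = (3 + 12·x)·Dx + (-1 + 3·x + 6·x^2)·Dx^2  (order 2).
h: a_k = 0, 2, 3, 10, 63/2, 558/5, …
ICs: h(0) = 0, h′(0) = 2.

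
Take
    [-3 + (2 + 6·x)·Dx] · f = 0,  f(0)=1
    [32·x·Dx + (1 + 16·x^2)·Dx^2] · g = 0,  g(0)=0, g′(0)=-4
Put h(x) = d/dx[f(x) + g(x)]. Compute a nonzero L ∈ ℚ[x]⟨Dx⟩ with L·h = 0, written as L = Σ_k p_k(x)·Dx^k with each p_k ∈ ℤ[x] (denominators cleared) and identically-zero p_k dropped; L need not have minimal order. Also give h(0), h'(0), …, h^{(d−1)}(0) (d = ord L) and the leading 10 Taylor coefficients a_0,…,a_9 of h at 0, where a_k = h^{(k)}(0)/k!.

L = (-192 - 1440·x + 9216·x^2 + 13824·x^3) + (-155 - 768·x + 4128·x^2 + 36864·x^3 + 48384·x^4)·Dx + (-6 + 110·x + 576·x^2 + 2624·x^3 + 10752·x^4 + 13824·x^5)·Dx^2  (order 2).
h: a_k = -5/2, -9/4, 1105/16, -405/32, -253639/256, -45927/512, 34059629/2048, -2814669/4096, -17053209079/65536, -717740595/131072, …
ICs: h(0) = -5/2, h′(0) = -9/4.

f: a_k = 1, 3/2, -9/8, 27/16, -405/128, 1701/256, -15309/1024, 72171/2048, -2814669/32768, 14073345/65536, …
g: a_k = 0, -4, 0, 64/3, 0, -1024/5, 0, 16384/7, 0, -262144/9, …
h₀=f+g: left-lcm gives L₀, ord ≤ 3.
h=h₀': d/dx-closure on L₀ ⇒ L.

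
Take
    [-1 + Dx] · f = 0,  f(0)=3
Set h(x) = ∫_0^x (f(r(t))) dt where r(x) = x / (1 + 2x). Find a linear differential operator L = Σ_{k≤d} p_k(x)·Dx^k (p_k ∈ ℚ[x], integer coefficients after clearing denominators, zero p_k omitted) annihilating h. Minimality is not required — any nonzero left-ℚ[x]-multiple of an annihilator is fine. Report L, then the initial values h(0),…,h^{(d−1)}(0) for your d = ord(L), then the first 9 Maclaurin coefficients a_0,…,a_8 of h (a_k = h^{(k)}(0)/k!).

f: a_k = 3, 3, 3/2, 1/2, 1/8, 1/40, 1/240, 1/1680, 1/13440, …
Change of var in L_f (x↦r) gives L₀.
∫: right-multiply L₀ by Dx.
L = -Dx + (1 + 4·x + 4·x^2)·Dx^2  (order 2).
h: a_k = 0, 3, 3/2, -3/2, 13/8, -71/40, 147/80, -2699/1680, 9157/13440, …
ICs: h(0) = 0, h′(0) = 3.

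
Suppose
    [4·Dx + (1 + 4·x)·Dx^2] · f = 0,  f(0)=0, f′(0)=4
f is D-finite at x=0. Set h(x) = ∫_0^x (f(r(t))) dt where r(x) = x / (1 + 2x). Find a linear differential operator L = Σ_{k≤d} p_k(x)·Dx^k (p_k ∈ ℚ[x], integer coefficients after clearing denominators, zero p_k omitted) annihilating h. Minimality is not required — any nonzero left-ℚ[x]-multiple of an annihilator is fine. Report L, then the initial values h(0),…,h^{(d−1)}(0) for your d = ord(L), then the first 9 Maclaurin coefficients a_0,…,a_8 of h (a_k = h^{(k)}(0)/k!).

L = (8 + 24·x)·Dx^2 + (1 + 8·x + 12·x^2)·Dx^3  (order 3).
h: a_k = 0, 0, 2, -16/3, 52/3, -64, 3872/15, -3328/3, 34976/7, …
ICs: h(0) = 0, h′(0) = 0, h′′(0) = 4.

f: a_k = 0, 4, -8, 64/3, -64, 1024/5, -2048/3, 16384/7, -8192, …
Substitute x→r, Dx→(1/r')Dx; clear ⇒ L₀.
∫: right-multiply L₀ by Dx.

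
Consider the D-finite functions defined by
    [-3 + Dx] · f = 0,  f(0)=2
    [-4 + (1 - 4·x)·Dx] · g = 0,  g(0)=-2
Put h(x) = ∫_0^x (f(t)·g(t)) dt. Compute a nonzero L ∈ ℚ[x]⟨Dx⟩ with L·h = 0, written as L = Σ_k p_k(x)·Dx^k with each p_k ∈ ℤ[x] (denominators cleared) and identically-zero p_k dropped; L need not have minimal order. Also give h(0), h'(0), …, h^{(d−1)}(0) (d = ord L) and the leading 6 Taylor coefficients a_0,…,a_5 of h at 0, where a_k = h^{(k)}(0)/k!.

L = (7 - 12·x)·Dx + (-1 + 4·x)·Dx^2  (order 2).
h: a_k = 0, -4, -14, -130/3, -269/2, -4331/10, …
ICs: h(0) = 0, h′(0) = -4.

f: a_k = 2, 6, 9, 9, 27/4, 81/20, …
g: a_k = -2, -8, -32, -128, -512, -2048, …
f·g: L₀ = L_f ⊗_s L_g, ord ≤ 1·1.
h=∫h₀ ⇒ L = L₀·Dx.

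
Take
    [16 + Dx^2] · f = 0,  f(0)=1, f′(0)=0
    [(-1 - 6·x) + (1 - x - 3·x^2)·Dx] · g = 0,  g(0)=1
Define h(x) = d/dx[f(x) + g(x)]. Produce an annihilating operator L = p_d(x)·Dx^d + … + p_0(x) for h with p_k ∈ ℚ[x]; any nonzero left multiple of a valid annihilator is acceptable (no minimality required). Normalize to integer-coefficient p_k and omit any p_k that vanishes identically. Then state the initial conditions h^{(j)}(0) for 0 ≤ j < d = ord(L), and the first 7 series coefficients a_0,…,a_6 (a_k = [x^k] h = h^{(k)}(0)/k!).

L = (4672 + 20416·x + 66304·x^2 + 32640·x^3 + 66240·x^4 + 62208·x^5 + 62208·x^6) + (-464 - 2352·x + 3792·x^2 + 6752·x^3 - 2400·x^4 + 5184·x^5 + 24192·x^6 + 20736·x^7)·Dx + (292 + 1276·x + 4144·x^2 + 2040·x^3 + 4140·x^4 + 3888·x^5 + 3888·x^6)·Dx^2 + (-29 - 147·x + 237·x^2 + 422·x^3 - 150·x^4 + 324·x^5 + 1512·x^6 + 1296·x^7)·Dx^3  (order 3).
h: a_k = 1, -8, 21, 356/3, 200, 8218/15, 1519, …
ICs: h(0) = 1, h′(0) = -8, h′′(0) = 42.

f: a_k = 1, 0, -8, 0, 32/3, 0, -256/45, …
g: a_k = 1, 1, 4, 7, 19, 40, 97, …
Weyl lclm of L_f,L_g ⇒ L₀ (ord ≤ 3).
Differentiate: ansatz ord ≤ ord L₀ ⇒ L.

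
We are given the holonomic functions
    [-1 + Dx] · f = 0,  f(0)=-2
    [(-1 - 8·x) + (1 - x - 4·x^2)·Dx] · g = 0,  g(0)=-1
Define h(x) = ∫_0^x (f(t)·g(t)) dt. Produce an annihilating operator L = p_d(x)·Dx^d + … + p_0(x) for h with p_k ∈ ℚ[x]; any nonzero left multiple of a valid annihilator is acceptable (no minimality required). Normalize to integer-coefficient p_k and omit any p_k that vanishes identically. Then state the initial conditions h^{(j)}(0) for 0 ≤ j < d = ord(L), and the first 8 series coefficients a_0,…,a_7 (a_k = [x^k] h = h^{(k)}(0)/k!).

f: a_k = -2, -2, -1, -1/3, -1/12, -1/60, -1/360, -1/2520, …
g: a_k = -1, -1, -5, -9, -29, -65, -181, -441, …
Sym-product of L_f,L_g gives L₀ (≤ ord 1).
Integrate: L := L₀·Dx.
L = (2 + 7·x - 4·x^2)·Dx + (-1 + x + 4·x^2)·Dx^2  (order 2).
h: a_k = 0, 2, 2, 13/3, 22/3, 977/60, 5963/180, 26971/360, …
ICs: h(0) = 0, h′(0) = 2.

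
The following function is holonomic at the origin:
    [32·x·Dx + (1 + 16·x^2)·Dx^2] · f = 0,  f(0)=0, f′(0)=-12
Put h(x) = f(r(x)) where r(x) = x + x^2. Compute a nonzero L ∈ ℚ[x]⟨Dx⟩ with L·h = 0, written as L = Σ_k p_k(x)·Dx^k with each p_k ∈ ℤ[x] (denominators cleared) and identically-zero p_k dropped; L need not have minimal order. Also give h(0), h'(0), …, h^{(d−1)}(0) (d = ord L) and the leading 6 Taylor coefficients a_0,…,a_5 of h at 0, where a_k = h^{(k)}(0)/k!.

f: a_k = 0, -12, 0, 64, 0, -3072/5, …
Substitute x→r, Dx→(1/r')Dx; clear ⇒ L₀.
L = (-2 + 32·x + 128·x^2 + 192·x^3 + 96·x^4)·Dx + (1 + 2·x + 16·x^2 + 64·x^3 + 80·x^4 + 32·x^5)·Dx^2  (order 2).
h: a_k = 0, -12, -12, 64, 192, -2112/5, …
ICs: h(0) = 0, h′(0) = -12.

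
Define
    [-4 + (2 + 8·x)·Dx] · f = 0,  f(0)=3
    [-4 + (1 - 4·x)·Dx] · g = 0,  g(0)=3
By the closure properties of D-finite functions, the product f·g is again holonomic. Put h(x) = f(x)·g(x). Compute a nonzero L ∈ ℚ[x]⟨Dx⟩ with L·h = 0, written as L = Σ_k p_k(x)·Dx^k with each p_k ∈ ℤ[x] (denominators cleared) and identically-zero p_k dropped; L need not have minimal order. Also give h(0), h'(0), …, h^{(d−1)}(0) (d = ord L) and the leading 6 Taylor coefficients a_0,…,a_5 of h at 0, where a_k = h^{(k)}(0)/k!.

f: a_k = 3, 6, -6, 12, -30, 84, …
g: a_k = 3, 12, 48, 192, 768, 3072, …
Product ⇒ symmetric product L₀, ord ≤ 1.
L = (6 + 8·x) + (-1 + 16·x^2)·Dx  (order 1).
h: a_k = 9, 54, 198, 828, 3222, 13140, …
ICs: h(0) = 9.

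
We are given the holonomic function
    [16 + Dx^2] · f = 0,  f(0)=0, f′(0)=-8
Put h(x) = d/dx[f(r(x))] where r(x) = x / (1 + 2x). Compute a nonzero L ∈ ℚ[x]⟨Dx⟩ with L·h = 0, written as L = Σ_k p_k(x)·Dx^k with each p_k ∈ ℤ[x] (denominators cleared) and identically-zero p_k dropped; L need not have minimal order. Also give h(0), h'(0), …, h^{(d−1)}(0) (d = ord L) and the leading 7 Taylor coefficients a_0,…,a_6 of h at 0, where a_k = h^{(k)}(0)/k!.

L = (40 + 96·x + 96·x^2) + (12 + 72·x + 144·x^2 + 96·x^3)·Dx + (1 + 8·x + 24·x^2 + 32·x^3 + 16·x^4)·Dx^2  (order 2).
h: a_k = -8, 32, -32, -256, 5504/3, -7680, 1131008/45, …
ICs: h(0) = -8, h′(0) = 32.

f: a_k = 0, -8, 0, 64/3, 0, -256/15, 0, …
Change of var in L_f (x↦r) gives L₀.
h₀' ⇒ L via d/dx closure of L₀.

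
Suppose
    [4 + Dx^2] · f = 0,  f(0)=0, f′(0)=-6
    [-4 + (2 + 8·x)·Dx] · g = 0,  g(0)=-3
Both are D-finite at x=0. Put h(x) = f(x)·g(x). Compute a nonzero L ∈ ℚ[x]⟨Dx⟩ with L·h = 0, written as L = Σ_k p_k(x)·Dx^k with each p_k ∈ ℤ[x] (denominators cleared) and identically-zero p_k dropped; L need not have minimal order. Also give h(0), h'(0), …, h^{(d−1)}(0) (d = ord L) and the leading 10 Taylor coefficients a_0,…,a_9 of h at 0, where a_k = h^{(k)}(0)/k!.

f: a_k = 0, -6, 0, 4, 0, -4/5, 0, 8/105, 0, -4/945, …
g: a_k = -3, -6, 6, -12, 30, -84, 252, -792, 2574, -8580, …
L₀ := L_f ⊗_s L_g (sym. prod.), ord ≤ 2.
L = (16 + 32·x + 64·x^2) + (-4 - 16·x)·Dx + (1 + 8·x + 16·x^2)·Dx^2  (order 2).
h: a_k = 0, 18, 36, -48, 48, -768/5, 2304/5, -48896/35, 30976/7, -4554752/315, …
ICs: h(0) = 0, h′(0) = 18.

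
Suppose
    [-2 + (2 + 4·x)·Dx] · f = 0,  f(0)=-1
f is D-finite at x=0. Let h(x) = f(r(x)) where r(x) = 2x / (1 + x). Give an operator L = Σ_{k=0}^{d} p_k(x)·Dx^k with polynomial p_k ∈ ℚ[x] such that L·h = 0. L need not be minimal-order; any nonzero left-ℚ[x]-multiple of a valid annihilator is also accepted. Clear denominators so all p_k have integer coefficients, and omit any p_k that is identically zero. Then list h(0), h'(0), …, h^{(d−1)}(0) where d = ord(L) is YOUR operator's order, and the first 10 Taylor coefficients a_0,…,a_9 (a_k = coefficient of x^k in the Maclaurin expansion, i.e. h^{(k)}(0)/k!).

L = -2 + (1 + 6·x + 5·x^2)·Dx  (order 1).
h: a_k = -1, -2, 4, -10, 30, -102, 376, -1462, 5900, -24470, …
ICs: h(0) = -1.

f: a_k = -1, -1, 1/2, -1/2, 5/8, -7/8, 21/16, -33/16, 429/128, -715/128, …
h₀=f(r): pull back L_f along r ⇒ L₀.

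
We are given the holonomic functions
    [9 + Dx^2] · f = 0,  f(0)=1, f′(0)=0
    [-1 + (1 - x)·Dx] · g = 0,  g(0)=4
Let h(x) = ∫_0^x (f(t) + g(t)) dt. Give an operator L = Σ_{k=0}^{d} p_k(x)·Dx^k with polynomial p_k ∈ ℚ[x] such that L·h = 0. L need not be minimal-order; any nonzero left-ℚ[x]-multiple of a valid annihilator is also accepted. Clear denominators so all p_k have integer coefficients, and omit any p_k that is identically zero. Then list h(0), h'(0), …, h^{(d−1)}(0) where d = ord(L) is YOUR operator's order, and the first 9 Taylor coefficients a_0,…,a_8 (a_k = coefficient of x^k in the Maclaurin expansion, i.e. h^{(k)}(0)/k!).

L = (-135 + 162·x - 81·x^2)·Dx + (99 - 261·x + 243·x^2 - 81·x^3)·Dx^2 + (-15 + 18·x - 9·x^2)·Dx^3 + (11 - 29·x + 27·x^2 - 9·x^3)·Dx^4  (order 4).
h: a_k = 0, 5, 2, -1/6, 1, 59/40, 2/3, 239/560, 1/2, …
ICs: h(0) = 0, h′(0) = 5, h′′(0) = 4, h′′′(0) = -1.

f: a_k = 1, 0, -9/2, 0, 27/8, 0, -81/80, 0, 729/4480, …
g: a_k = 4, 4, 4, 4, 4, 4, 4, 4, 4, …
Weyl lclm of L_f,L_g ⇒ L₀ (ord ≤ 3).
h=∫h₀ ⇒ L = L₀·Dx.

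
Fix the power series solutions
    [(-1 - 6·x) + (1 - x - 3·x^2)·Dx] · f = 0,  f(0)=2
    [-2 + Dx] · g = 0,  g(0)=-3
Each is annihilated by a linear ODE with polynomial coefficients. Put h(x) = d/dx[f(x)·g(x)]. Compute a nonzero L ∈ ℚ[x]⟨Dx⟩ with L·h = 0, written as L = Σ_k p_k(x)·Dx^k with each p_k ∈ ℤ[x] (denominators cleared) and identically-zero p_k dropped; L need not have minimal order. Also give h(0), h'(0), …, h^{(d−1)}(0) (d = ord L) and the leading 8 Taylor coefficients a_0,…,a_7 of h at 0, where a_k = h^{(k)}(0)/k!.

f: a_k = 2, 2, 8, 14, 38, 80, 194, 434, …
g: a_k = -3, -6, -6, -4, -2, -4/5, -4/15, -8/105, …
f·g: L₀ = L_f ⊗_s L_g, ord ≤ 1·1.
Derive L from L₀ (diff closure).
L = (16 + 30·x - 2·x^2 - 48·x^3 + 36·x^4) + (-3 - x + 19·x^2 + 6·x^3 - 18·x^4)·Dx  (order 1).
h: a_k = -18, -96, -330, -1032, -2948, -40924/5, -109658/5, -1213888/21, …
ICs: h(0) = -18.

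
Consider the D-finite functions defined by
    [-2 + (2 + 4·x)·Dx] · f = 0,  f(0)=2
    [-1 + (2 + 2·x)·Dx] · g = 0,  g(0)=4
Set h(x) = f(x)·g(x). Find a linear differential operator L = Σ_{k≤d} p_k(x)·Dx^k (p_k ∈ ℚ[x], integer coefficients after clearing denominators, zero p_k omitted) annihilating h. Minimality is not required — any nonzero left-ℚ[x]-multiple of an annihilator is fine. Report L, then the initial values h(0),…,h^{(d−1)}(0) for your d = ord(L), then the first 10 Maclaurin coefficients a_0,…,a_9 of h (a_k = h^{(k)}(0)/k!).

L = (-3 - 4·x) + (2 + 6·x + 4·x^2)·Dx  (order 1).
h: a_k = 8, 12, -1, 3/2, -37/16, 117/32, -757/128, 2499/256, -67181/4096, 229281/8192, …
ICs: h(0) = 8.

f: a_k = 2, 2, -1, 1, -5/4, 7/4, -21/8, 33/8, -429/64, 715/64, …
g: a_k = 4, 2, -1/2, 1/4, -5/32, 7/64, -21/256, 33/512, -429/8192, 715/16384, …
h₀=f·g: eliminate ⇒ L₀, order ≤ 1·1.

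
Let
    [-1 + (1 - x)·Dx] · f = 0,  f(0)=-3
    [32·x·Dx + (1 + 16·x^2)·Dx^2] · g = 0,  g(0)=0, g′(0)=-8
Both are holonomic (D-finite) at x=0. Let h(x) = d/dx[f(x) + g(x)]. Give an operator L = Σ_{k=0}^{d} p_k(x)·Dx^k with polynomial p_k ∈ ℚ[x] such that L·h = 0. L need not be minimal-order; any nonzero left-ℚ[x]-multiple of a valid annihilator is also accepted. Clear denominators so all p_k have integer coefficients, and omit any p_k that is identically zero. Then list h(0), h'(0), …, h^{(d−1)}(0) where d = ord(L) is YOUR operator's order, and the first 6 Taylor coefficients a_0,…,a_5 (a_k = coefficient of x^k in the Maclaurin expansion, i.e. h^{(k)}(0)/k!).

f: a_k = -3, -3, -3, -3, -3, -3, …
g: a_k = 0, -8, 0, 128/3, 0, -2048/5, …
Weyl lclm of L_f,L_g ⇒ L₀ (ord ≤ 3).
Derive L from L₀ (diff closure).
L = (-32 + 128·x + 1536·x^2) + (19 - 32·x - 656·x^2 + 1536·x^3)·Dx + (-1 - 15·x - 240·x^3 + 256·x^4)·Dx^2  (order 2).
h: a_k = -11, -6, 119, -12, -2063, -18, …
ICs: h(0) = -11, h′(0) = -6.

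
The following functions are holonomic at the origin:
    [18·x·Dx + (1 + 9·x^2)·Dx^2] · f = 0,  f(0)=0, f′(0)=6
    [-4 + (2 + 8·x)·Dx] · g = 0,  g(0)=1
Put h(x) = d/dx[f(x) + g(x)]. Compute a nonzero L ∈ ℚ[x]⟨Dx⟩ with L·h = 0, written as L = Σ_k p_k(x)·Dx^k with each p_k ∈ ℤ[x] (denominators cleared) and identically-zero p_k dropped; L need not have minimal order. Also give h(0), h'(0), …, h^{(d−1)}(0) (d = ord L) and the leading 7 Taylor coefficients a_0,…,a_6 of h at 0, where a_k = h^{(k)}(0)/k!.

L = (-36 - 360·x + 972·x^2 + 1944·x^3) + (-30 - 144·x - 18·x^2 + 3888·x^3 + 6804·x^4)·Dx + (-2 + 10·x + 108·x^2 + 306·x^3 + 1134·x^4 + 1944·x^5)·Dx^2  (order 2).
h: a_k = 8, -4, -42, -40, 626, -504, -2526, …
ICs: h(0) = 8, h′(0) = -4.

f: a_k = 0, 6, 0, -18, 0, 486/5, 0, …
g: a_k = 1, 2, -2, 4, -10, 28, -84, …
f+g: L₀ = lclm(L_f,L_g), ord ≤ 2+1.
Derive L from L₀ (diff closure).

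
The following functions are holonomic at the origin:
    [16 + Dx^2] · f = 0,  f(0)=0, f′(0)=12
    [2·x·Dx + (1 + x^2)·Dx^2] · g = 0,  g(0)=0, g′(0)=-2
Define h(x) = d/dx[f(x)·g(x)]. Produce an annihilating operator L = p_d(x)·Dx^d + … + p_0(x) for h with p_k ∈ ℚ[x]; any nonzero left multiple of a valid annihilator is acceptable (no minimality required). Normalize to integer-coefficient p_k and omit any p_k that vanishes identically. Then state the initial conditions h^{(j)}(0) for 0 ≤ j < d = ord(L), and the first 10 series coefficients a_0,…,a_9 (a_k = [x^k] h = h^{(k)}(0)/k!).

L = (32960 + 157056·x^2 + 319424·x^4 + 359424·x^6 + 242688·x^8 + 94208·x^10 + 16384·x^12) + (6752·x + 28736·x^3 + 49120·x^5 + 43520·x^7 + 20480·x^9 + 4096·x^11)·Dx + (3420 + 17320·x^2 + 37356·x^4 + 44272·x^6 + 30848·x^8 + 12032·x^10 + 2048·x^12)·Dx^2 + (422·x + 1796·x^3 + 3070·x^5 + 2720·x^7 + 1280·x^9 + 256·x^11)·Dx^3 + (85 + 469·x^2 + 1087·x^4 + 1363·x^6 + 980·x^8 + 384·x^10 + 64·x^12)·Dx^4  (order 4).
h: a_k = 0, -48, 0, 288, 0, -464, 0, 2112/5, 0, -310768/945, …
ICs: h(0) = 0, h′(0) = -48, h′′(0) = 0, h′′′(0) = 1728.

f: a_k = 0, 12, 0, -32, 0, 128/5, 0, -1024/105, 0, 2048/945, …
g: a_k = 0, -2, 0, 2/3, 0, -2/5, 0, 2/7, 0, -2/9, …
f·g: L₀ = L_f ⊗_s L_g, ord ≤ 2·2.
Differentiate: ansatz ord ≤ ord L₀ ⇒ L.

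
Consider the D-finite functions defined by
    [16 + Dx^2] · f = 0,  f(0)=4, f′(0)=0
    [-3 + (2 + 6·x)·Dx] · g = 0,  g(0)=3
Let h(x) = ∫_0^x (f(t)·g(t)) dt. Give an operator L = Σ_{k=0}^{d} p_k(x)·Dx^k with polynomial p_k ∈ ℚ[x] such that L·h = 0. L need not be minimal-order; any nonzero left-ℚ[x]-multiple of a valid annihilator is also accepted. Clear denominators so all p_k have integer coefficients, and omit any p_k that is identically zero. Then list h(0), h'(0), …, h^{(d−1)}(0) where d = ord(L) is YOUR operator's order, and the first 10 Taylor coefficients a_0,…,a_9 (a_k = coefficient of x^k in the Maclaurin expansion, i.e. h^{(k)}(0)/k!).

f: a_k = 4, 0, -32, 0, 128/3, 0, -1024/45, 0, 2048/315, 0, …
g: a_k = 3, 9/2, -27/8, 81/16, -1215/128, 5103/256, -45927/1024, 216513/2048, -8444007/32768, 42220035/65536, …
f·g: L₀ = L_f ⊗_s L_g, ord ≤ 2·1.
∫: right-multiply L₀ by Dx.
L = (91 + 384·x + 576·x^2)·Dx + (-12 - 36·x)·Dx^2 + (4 + 24·x + 36·x^2)·Dx^3  (order 3).
h: a_k = 0, 12, 9, -73/2, -495/16, 6337/160, 2341/128, -337609/26880, -259579/20480, 82369729/7741440, …
ICs: h(0) = 0, h′(0) = 12, h′′(0) = 18.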